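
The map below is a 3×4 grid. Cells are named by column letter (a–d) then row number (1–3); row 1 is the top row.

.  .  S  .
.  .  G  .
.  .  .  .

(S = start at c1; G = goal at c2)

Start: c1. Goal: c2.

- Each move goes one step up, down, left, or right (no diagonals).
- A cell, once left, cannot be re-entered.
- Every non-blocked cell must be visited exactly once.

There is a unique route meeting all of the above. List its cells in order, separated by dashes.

Need to visit all 12 open cells exactly once, starting at c1 and ending at c2.
Cell d1 has only two open neighbours (d2 and c1), so the path must pass straight through it: one of those is the cell it's entered from and the other is where it exits.
Route from c1: right to d1, 2× down (reaching d3), 3× left (reaching a3), 2× up (reaching a1), right to b1, down to b2, right to c2 — 11 moves in all.
Check: all 12 open cells covered.

c1 - d1 - d2 - d3 - c3 - b3 - a3 - a2 - a1 - b1 - b2 - c2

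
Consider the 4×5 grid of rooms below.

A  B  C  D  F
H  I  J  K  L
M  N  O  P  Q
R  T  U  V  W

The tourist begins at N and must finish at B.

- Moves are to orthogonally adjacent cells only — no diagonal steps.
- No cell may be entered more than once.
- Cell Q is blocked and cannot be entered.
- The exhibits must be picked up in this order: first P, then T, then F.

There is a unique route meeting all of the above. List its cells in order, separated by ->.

The waypoints must appear in the order P, T, F, with no cell reused.
Route from N: 2× right (reaching P), down to V, 3× left (reaching R), 2× up (reaching H), 4× right (reaching L), up to F, 3× left (reaching B) — 16 moves in all.
Check: order respected (P at step 2, T at step 5, F at step 13).

N -> O -> P -> V -> U -> T -> R -> M -> H -> I -> J -> K -> L -> F -> D -> C -> B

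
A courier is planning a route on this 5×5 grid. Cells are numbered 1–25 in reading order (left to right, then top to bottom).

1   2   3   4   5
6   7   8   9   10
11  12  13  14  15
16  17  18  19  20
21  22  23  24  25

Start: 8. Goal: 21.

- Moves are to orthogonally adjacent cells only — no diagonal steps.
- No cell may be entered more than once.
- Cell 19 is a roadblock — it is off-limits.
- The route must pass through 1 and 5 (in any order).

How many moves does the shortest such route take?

Any route passes through 1 and 5 in some order between 8 and 21. Summing Manhattan distances along each leg and taking the cheapest ordering (8 → 5 → 1 → 21) gives a lower bound of 3 + 4 + 4 = 11 moves.
A route of 11 moves achieves this: 8 → 9 → 10 → 5 → 4 → 3 → 2 → 1 → 6 → 11 → 16 → 21.
Since 11 matches the lower bound, it is optimal.

11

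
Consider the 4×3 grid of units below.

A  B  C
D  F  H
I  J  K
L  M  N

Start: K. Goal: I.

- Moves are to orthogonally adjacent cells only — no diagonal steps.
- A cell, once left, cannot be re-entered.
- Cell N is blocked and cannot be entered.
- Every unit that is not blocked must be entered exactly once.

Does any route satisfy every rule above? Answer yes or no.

One route that works: K → H → C → B → A → D → F → J → M → L → I.

yes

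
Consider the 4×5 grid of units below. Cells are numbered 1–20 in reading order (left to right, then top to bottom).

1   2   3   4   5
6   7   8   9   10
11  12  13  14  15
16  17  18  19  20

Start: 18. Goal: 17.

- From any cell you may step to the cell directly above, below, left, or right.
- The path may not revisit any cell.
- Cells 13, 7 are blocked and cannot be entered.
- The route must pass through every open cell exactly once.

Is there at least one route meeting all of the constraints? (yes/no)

no

Colour the cells like a checkerboard: each orthogonal step flips colour, so a Hamiltonian route alternates colours. Here there are 8 cells of one colour and 10 of the other, with start on the opposite colour to the goal — the counts and endpoints can't be arranged into an alternating sequence of length 18, so no Hamiltonian route exists.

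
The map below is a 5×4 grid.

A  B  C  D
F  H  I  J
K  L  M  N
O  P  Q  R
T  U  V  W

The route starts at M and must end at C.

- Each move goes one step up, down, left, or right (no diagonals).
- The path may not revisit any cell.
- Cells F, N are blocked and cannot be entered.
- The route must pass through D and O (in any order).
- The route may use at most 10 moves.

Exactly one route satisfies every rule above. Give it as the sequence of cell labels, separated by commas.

M, Q, P, O, K, L, H, I, J, D, C

The budget equals the shortest possible length, so every move has to be on a shortest route through the required cells.
Route from M: down 1 to Q, left 2 to O, up 1 to K, right 1 to L, up 1 to H, right 2 to J, up 1 to D, left 1 to C — 10 moves in all.
Check: all required cells visited; 10 ≤ 10 moves.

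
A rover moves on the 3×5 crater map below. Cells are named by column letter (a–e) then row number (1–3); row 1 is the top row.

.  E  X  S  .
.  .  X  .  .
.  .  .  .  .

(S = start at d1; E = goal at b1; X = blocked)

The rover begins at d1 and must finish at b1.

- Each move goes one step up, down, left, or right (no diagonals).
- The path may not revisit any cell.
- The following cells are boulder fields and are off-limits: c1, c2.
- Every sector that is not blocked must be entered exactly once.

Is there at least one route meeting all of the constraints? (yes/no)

Colour the cells like a checkerboard: each orthogonal step flips colour, so a Hamiltonian route alternates colours. Here there are 7 cells of one colour and 6 of the other, with start on the same colour as the goal — the counts and endpoints can't be arranged into an alternating sequence of length 13, so no Hamiltonian route exists.

no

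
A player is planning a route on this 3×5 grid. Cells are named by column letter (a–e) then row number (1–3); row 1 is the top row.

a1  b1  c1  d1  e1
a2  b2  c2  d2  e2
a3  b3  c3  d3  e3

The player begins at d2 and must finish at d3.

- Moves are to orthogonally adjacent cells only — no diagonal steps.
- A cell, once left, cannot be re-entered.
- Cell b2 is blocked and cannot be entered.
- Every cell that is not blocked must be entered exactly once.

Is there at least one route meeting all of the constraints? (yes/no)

One route that works: d2 → c2 → c3 → b3 → a3 → a2 → a1 → b1 → c1 → d1 → e1 → e2 → e3 → d3.

yes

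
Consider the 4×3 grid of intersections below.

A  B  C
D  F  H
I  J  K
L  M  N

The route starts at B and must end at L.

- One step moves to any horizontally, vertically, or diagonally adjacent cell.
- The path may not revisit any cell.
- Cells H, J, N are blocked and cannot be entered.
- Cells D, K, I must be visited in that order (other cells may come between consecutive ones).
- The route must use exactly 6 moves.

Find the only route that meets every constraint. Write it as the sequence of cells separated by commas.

B, D, F, K, M, I, L

The waypoints must appear in the order D, K, I, with no cell reused.
Route from B: down-left 1 to D, right 1 to F, down-right 1 to K, down-left 1 to M, up-left 1 to I, down 1 to L — 6 moves in all.
Check: order respected (D at step 1, K at step 3, I at step 5); 6 moves as required.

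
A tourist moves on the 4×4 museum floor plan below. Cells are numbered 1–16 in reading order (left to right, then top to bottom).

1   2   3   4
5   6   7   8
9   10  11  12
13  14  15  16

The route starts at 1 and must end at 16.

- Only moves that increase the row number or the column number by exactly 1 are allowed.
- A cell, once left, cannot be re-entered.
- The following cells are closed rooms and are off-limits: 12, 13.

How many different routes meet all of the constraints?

9

A right/down-only route from 1 to 16 makes exactly 3 down-moves and 3 right-moves in some order.
With no other constraints that would be C(6,3) = 20 routes.
Subtract routes through each blocked cell (inclusion–exclusion for overlaps): − through 12: 10 − through 13: 1 → 9.
That gives 9 routes.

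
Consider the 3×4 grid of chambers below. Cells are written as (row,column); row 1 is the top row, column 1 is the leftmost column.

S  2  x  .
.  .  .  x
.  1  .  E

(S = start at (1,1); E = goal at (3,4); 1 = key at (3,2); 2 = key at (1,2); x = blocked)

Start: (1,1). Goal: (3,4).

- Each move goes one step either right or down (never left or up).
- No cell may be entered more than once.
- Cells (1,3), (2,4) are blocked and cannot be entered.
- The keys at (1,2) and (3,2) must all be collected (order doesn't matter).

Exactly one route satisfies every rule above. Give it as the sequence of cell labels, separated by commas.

(1,1), (1,2), (2,2), (3,2), (3,3), (3,4)

Moves only go right or down, so the column and row indices never decrease.
Route from (1,1): right to (1,2), 2× down (reaching (3,2)), 2× right (reaching (3,4)) — 5 moves in all.
Check: all required cells visited.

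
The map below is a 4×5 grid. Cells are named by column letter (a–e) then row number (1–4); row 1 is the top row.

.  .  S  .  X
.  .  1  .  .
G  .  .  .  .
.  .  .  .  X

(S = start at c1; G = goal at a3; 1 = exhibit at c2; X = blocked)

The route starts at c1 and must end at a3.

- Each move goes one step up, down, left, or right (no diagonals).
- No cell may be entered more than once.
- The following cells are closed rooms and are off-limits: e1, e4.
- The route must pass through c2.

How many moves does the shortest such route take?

4

Any route passes through c2 somewhere between c1 and a3. Summing Manhattan distances along the two legs (c1 → c2 → a3) gives a lower bound of 1 + 3 = 4 moves.
A route of 4 moves achieves this: c1 → c2 → c3 → b3 → a3.
Since 4 matches the lower bound, it is optimal.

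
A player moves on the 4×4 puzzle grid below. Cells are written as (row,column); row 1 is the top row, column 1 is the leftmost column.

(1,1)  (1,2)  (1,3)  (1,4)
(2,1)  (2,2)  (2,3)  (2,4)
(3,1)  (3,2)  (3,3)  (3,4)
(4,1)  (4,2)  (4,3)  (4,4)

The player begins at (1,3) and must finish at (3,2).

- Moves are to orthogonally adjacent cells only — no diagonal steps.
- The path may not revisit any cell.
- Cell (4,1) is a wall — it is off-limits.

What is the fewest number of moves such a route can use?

The Manhattan distance from (1,3) to (3,2) is |1−3| + |3−2| = 3, so at least 3 moves are needed.
A route of 3 moves achieves this: (1,3) → (2,3) → (3,3) → (3,2).
Since 3 matches the lower bound, it is optimal.

3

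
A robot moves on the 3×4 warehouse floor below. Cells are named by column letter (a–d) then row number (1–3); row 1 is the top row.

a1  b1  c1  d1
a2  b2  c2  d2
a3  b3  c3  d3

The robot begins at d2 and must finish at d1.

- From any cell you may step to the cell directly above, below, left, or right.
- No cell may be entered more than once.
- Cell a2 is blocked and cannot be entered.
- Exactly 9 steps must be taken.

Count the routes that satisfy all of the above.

0

Need simple routes of exactly 9 moves from d2 to d1 (Manhattan distance 1, so 4 moves are spent on a detour and 4 undoing it).
No route satisfies every constraint, so the count is 0.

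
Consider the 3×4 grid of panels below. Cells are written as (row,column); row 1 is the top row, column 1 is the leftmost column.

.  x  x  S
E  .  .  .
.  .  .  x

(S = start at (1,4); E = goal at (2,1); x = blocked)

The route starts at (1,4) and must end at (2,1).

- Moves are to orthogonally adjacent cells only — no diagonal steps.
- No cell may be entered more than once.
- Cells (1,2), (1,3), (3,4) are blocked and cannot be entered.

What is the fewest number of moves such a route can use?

4

The Manhattan distance from (1,4) to (2,1) is |1−2| + |4−1| = 4, so at least 4 moves are needed.
A route of 4 moves achieves this: (1,4) → (2,4) → (2,3) → (2,2) → (2,1).
Since 4 matches the lower bound, it is optimal.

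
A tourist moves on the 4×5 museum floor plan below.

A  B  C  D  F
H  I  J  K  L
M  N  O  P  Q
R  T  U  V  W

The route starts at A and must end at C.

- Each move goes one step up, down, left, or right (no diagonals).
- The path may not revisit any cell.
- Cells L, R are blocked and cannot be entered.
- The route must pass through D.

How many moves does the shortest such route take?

6

Any route passes through D somewhere between A and C. Summing Manhattan distances along the two legs (A → D → C) gives a lower bound of 3 + 1 = 4 moves.
The shortest route satisfying every rule uses 6 moves: A → H → I → J → K → D → C.
The no-revisit rule (legs can't share cells) pushes the minimum above the 4-move bound; an exhaustive check rules out every length from 4 to 5, leaving 6 as the minimum.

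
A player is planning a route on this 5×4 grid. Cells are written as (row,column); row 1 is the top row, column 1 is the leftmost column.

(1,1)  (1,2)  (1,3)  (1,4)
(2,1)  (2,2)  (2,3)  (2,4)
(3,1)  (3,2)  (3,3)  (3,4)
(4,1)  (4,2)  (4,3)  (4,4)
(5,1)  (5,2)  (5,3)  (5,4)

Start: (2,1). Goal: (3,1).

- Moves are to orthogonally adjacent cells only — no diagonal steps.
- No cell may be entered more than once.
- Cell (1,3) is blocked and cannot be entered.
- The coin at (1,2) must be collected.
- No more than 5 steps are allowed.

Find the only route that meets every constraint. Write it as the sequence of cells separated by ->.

(2,1) -> (1,1) -> (1,2) -> (2,2) -> (3,2) -> (3,1)

The budget equals the shortest possible length, so every move has to be on a shortest route through the required cells.
Route from (2,1): up 1 to (1,1), right 1 to (1,2), down 2 to (3,2), left 1 to (3,1) — 5 moves in all.
Check: all required cells visited; 5 ≤ 5 moves.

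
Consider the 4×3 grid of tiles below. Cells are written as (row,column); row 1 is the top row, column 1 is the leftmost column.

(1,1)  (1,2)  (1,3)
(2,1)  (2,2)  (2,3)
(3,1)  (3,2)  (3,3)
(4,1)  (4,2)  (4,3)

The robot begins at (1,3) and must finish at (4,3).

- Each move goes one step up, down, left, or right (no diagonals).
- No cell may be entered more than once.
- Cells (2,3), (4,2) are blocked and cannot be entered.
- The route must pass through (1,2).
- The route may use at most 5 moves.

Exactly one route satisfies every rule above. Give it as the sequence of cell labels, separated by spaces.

(1,3) (1,2) (2,2) (3,2) (3,3) (4,3)

Any route must reach (1,2) and still end at (4,3) within 5 moves, so the order of the required stops is forced.
Route from (1,3): left to (1,2), 2× down (reaching (3,2)), right to (3,3), down to (4,3) — 5 moves in all.
Check: all required cells visited; 5 ≤ 5 moves.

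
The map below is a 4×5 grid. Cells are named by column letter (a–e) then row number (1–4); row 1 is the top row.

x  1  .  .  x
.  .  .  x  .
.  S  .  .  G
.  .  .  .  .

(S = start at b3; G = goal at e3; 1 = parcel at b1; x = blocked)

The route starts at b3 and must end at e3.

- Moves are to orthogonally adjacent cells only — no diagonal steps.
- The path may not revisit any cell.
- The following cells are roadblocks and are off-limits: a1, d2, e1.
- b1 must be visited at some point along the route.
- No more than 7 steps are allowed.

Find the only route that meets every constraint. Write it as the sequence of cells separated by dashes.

The 7-move cap with required stops at b1 leaves no slack for detours.
Route from b3: up 2 to b1, right 1 to c1, down 2 to c3, right 2 to e3 — 7 moves in all.
Check: all required cells visited; 7 ≤ 7 moves.

b3 - b2 - b1 - c1 - c2 - c3 - d3 - e3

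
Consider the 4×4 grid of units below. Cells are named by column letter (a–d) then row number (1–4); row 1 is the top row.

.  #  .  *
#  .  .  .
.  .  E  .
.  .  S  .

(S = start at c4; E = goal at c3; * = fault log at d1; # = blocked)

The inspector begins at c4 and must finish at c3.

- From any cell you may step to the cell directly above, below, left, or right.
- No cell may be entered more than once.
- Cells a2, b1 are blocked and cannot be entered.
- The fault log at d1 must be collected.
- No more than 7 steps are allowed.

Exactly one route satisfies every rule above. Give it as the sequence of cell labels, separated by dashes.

c4 - d4 - d3 - d2 - d1 - c1 - c2 - c3

The budget equals the shortest possible length, so every move has to be on a shortest route through the required cells.
Route from c4: right to d4, 3× up (reaching d1), left to c1, 2× down (reaching c3) — 7 moves in all.
Check: all required cells visited; 7 ≤ 7 moves.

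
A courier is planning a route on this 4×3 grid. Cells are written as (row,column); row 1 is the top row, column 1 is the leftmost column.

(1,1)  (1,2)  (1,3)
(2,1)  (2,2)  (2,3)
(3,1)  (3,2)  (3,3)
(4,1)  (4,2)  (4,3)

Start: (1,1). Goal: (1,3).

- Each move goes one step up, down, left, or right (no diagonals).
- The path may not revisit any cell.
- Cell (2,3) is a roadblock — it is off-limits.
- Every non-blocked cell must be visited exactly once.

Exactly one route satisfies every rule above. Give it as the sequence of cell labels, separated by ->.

(1,1) -> (2,1) -> (3,1) -> (4,1) -> (4,2) -> (4,3) -> (3,3) -> (3,2) -> (2,2) -> (1,2) -> (1,3)

Need to visit all 11 open cells exactly once, starting at (1,1) and ending at (1,3).
Cell (3,3) has only two open neighbours ((4,3) and (3,2)), so the path must pass straight through it: one of those is the cell it's entered from and the other is where it exits.
Route from (1,1): down 3 to (4,1), right 2 to (4,3), up 1 to (3,3), left 1 to (3,2), up 2 to (1,2), right 1 to (1,3) — 10 moves in all.
Check: all 11 open cells covered.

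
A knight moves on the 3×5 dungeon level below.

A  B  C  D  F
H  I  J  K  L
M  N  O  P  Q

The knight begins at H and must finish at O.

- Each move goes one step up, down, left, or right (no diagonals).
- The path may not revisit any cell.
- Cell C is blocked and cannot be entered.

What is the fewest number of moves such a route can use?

3

The Manhattan distance from H to O is |2−3| + |1−3| = 3, so at least 3 moves are needed.
A route of 3 moves achieves this: H → M → N → O.
Since 3 matches the lower bound, it is optimal.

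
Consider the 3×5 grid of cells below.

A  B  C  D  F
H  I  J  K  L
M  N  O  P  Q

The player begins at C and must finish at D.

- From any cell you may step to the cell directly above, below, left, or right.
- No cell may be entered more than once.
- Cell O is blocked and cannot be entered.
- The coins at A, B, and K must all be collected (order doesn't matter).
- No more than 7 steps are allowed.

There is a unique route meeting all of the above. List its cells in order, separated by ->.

The 7-move cap with required stops at A, B, K leaves no slack for detours.
Route from C: left 2 to A, down 1 to H, right 3 to K, up 1 to D — 7 moves in all.
Check: all required cells visited; 7 ≤ 7 moves.

C -> B -> A -> H -> I -> J -> K -> D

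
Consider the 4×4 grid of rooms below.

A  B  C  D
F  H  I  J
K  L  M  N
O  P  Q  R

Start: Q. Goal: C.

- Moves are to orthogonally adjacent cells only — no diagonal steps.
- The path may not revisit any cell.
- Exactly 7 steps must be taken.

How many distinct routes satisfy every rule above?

27

Need simple routes of exactly 7 moves from Q to C (Manhattan distance 3, so 2 moves are spent on a detour and 2 undoing it).
Branch systematically from the start, pruning whenever the remaining move budget drops below the Manhattan distance to C or differs from it in parity. Grouping the completions by first move — via M: 7; via P: 15; via R: 5 — and summing: 7 + 15 + 5 = 27.
That gives 27 routes.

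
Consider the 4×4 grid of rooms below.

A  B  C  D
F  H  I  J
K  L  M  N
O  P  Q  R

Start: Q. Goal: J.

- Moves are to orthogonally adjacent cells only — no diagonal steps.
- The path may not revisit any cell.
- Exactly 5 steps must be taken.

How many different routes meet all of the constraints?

6

Need simple routes of exactly 5 moves from Q to J (Manhattan distance 3, so 1 moves are spent on a detour and 1 undoing it).
Enumerating: Q M I C D J | Q M L H I J | Q P L H I J | Q P L M I J | Q P L M N J | Q R N M I J.
That gives 6 routes.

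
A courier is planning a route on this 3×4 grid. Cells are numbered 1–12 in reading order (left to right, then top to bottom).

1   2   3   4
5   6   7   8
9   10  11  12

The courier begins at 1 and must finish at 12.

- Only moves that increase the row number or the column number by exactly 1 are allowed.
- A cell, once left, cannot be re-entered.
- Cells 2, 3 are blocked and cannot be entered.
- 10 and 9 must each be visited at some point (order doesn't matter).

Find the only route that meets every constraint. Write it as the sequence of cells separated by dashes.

1 - 5 - 9 - 10 - 11 - 12

Moves only go right or down, so the column and row indices never decrease.
Route from 1: down 2 to 9, right 3 to 12 — 5 moves in all.
Check: all required cells visited.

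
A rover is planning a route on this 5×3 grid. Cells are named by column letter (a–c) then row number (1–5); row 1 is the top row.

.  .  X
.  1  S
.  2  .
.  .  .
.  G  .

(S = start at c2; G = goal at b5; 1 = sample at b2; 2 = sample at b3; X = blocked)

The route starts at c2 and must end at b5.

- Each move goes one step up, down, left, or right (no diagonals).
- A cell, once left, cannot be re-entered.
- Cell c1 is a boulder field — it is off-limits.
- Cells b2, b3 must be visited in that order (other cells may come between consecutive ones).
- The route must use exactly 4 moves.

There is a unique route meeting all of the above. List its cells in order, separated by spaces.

The waypoints must appear in the order b2, b3, with no cell reused.
Route from c2: left to b2, 3× down (reaching b5) — 4 moves in all.
Check: order respected (1 at step 1, 2 at step 2); 4 moves as required.

c2 b2 b3 b4 b5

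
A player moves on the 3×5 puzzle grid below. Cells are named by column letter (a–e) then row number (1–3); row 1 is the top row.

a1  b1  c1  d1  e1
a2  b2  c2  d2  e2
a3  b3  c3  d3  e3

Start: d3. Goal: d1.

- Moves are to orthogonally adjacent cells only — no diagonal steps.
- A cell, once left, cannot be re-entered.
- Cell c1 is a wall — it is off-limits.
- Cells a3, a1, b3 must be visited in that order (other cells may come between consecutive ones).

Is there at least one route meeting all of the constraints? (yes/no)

no

Ignoring the required order, 2 revisit-free routes from d3 to d1 pass through all of a3, a1, and b3; the waypoint orders that occur are b3 → a3 → a1 (2) — never a3 → a1 → b3.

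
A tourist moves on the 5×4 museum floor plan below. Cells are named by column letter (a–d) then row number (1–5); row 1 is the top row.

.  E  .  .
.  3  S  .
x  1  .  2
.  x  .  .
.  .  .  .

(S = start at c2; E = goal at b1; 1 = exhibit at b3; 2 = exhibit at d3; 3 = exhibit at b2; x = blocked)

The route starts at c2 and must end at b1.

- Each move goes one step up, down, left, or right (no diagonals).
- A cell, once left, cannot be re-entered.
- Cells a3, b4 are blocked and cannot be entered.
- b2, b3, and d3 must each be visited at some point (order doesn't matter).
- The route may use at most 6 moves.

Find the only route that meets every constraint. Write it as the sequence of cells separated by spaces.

Any route must reach b2, b3, and d3 and still end at b1 within 6 moves, so the order of the required stops is forced.
Route from c2: right 1 to d2, down 1 to d3, left 2 to b3, up 2 to b1 — 6 moves in all.
Check: all required cells visited; 6 ≤ 6 moves.

c2 d2 d3 c3 b3 b2 b1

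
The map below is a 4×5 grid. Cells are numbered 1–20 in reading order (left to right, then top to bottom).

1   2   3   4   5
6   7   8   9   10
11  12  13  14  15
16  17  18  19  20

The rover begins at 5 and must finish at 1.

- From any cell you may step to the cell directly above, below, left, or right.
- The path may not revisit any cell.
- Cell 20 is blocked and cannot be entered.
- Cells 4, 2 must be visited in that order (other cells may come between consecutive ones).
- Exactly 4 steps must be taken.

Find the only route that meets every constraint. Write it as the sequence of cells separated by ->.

The waypoints must appear in the order 4, 2, with no cell reused.
Route from 5: 4× left (reaching 1) — 4 moves in all.
Check: order respected (4 at step 1, 2 at step 3); 4 moves as required.

5 -> 4 -> 3 -> 2 -> 1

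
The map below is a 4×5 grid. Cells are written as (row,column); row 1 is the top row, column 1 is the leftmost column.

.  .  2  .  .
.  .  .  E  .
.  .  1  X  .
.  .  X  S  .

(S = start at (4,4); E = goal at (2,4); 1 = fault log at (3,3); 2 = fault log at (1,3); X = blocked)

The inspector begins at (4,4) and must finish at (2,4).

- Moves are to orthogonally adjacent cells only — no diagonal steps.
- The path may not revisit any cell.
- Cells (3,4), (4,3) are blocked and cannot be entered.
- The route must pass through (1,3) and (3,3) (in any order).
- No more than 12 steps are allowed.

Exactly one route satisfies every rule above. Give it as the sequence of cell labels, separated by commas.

The budget equals the shortest possible length, so every move has to be on a shortest route through the required cells.
Route from (4,4): right 1 to (4,5), up 3 to (1,5), left 3 to (1,2), down 2 to (3,2), right 1 to (3,3), up 1 to (2,3), right 1 to (2,4) — 12 moves in all.
Check: all required cells visited; 12 ≤ 12 moves.

(4,4), (4,5), (3,5), (2,5), (1,5), (1,4), (1,3), (1,2), (2,2), (3,2), (3,3), (2,3), (2,4)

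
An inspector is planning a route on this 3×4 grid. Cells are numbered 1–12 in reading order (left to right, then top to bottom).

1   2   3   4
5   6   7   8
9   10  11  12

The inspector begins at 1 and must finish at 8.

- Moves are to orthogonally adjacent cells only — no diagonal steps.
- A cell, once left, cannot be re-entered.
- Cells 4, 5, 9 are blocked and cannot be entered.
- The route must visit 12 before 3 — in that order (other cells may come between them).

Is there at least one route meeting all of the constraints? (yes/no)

no

Ignoring the required order, 2 revisit-free routes from 1 to 8 pass through all of 12 and 3; the waypoint orders that occur are 3 → 12 (2) — never 12 → 3.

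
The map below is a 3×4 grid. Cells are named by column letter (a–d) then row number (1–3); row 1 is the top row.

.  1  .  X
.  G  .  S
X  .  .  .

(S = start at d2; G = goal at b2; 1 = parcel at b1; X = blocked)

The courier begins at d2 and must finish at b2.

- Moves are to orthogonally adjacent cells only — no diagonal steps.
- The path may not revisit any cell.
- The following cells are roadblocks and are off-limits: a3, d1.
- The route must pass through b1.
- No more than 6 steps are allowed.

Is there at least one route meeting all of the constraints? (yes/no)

yes

One route that works: d2 → c2 → c1 → b1 → b2.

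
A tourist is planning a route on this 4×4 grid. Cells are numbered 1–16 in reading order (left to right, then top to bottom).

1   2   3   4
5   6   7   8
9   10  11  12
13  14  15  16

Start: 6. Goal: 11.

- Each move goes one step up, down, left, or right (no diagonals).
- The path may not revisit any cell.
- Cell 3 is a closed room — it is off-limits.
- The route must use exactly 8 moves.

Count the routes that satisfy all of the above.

Need simple routes of exactly 8 moves from 6 to 11 (Manhattan distance 2, so 3 moves are spent on a detour and 3 undoing it).
Enumerating: 6 2 1 5 9 13 14 10 11 | 6 2 1 5 9 13 14 15 11 | 6 2 1 5 9 10 14 15 11 | 6 10 14 15 16 12 8 7 11 | 6 10 9 13 14 15 16 12 11 | 6 5 9 13 14 15 16 12 11 | 6 5 9 10 14 15 16 12 11 | 6 7 8 12 16 15 14 10 11.
That gives 8 routes.

8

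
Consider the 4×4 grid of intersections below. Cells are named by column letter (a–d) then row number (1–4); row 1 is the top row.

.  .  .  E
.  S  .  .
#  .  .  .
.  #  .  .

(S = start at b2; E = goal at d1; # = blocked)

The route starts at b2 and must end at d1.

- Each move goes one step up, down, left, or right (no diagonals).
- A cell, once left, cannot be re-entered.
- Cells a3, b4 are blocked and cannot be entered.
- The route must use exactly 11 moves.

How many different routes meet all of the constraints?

Need simple routes of exactly 11 moves from b2 to d1 (Manhattan distance 3, so 4 moves are spent on a detour and 4 undoing it).
Enumerating: b2 a2 a1 b1 c1 c2 c3 c4 d4 d3 d2 d1.
That gives 1 route.

1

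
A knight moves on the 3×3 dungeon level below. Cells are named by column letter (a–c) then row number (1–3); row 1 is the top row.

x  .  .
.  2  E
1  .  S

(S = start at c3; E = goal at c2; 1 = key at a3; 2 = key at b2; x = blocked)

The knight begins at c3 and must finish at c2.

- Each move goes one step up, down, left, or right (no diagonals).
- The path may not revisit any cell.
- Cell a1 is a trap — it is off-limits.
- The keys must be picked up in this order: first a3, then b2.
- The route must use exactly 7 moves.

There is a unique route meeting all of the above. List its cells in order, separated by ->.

c3 -> b3 -> a3 -> a2 -> b2 -> b1 -> c1 -> c2

The waypoints must appear in the order a3, b2, with no cell reused.
Route from c3: left 2 to a3, up 1 to a2, right 1 to b2, up 1 to b1, right 1 to c1, down 1 to c2 — 7 moves in all.
Check: order respected (1 at step 2, 2 at step 4); 7 moves as required.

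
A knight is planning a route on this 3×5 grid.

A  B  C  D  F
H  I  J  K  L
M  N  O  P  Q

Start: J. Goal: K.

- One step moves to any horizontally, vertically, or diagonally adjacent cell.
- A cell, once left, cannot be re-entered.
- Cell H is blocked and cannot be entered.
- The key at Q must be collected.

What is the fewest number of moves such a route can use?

3

Any route passes through Q somewhere between J and K. Summing Chebyshev distances along the two legs (J → Q → K) gives a lower bound of 2 + 1 = 3 moves.
A route of 3 moves achieves this: J → P → Q → K.
Since 3 matches the lower bound, it is optimal.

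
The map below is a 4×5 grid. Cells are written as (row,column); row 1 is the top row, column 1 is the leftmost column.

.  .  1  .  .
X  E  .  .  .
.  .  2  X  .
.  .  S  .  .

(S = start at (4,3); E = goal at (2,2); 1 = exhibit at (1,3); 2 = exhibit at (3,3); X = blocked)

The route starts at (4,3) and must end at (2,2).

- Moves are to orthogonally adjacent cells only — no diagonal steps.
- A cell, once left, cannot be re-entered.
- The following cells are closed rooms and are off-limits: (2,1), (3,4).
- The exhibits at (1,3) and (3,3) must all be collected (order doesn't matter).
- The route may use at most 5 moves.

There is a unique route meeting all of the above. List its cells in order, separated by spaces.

Any route must reach (1,3) and (3,3) and still end at (2,2) within 5 moves, so the order of the required stops is forced.
Route from (4,3): 3× up (reaching (1,3)), left to (1,2), down to (2,2) — 5 moves in all.
Check: all required cells visited; 5 ≤ 5 moves.

(4,3) (3,3) (2,3) (1,3) (1,2) (2,2)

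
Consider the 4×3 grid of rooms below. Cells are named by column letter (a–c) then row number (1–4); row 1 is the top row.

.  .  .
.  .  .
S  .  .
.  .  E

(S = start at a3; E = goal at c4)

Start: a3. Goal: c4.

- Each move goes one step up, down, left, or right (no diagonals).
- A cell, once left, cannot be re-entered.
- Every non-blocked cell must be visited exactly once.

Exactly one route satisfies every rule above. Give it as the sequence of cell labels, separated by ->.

Need to visit all 12 open cells exactly once, starting at a3 and ending at c4.
Route from a3: down 1 to a4, right 1 to b4, up 2 to b2, left 1 to a2, up 1 to a1, right 2 to c1, down 3 to c4 — 11 moves in all.
Check: all 12 open cells covered.

a3 -> a4 -> b4 -> b3 -> b2 -> a2 -> a1 -> b1 -> c1 -> c2 -> c3 -> c4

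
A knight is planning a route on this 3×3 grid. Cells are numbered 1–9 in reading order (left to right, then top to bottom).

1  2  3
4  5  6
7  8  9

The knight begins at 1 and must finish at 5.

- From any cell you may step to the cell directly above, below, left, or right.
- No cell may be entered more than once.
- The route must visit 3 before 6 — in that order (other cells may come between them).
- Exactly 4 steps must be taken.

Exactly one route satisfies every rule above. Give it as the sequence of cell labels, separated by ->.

The waypoints must appear in the order 3, 6, with no cell reused.
Route from 1: 2× right (reaching 3), down to 6, left to 5 — 4 moves in all.
Check: order respected (3 at step 2, 6 at step 3); 4 moves as required.

1 -> 2 -> 3 -> 6 -> 5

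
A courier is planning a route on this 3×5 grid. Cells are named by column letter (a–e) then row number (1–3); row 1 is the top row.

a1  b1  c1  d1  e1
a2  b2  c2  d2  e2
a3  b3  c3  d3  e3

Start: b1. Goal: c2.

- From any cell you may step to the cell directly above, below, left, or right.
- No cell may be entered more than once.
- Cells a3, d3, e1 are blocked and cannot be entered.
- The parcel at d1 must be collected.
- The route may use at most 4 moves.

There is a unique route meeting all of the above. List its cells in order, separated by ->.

The 4-move cap with required stops at d1 leaves no slack for detours.
Route from b1: 2× right (reaching d1), down to d2, left to c2 — 4 moves in all.
Check: all required cells visited; 4 ≤ 4 moves.

b1 -> c1 -> d1 -> d2 -> c2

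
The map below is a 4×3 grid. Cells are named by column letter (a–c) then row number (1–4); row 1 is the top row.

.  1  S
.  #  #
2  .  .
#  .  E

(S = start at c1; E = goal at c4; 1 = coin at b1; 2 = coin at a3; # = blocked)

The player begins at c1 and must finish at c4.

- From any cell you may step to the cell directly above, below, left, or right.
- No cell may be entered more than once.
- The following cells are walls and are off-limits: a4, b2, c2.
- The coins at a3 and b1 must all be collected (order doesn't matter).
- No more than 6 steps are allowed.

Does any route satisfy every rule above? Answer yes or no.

Even ignoring the no-revisit rule, getting from c1 to c4, taking the cheapest ordering c1 → b1 → a3 → c4 needs at least 1 + 3 + 3 = 7 moves (Manhattan distance per leg), which exceeds the 6-move limit.

no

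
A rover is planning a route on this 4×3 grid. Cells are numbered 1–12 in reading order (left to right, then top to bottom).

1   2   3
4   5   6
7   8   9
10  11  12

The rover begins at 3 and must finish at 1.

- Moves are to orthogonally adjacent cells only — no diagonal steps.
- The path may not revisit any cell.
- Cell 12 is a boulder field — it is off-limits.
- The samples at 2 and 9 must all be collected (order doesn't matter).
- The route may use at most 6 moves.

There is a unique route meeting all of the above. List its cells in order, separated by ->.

3 -> 6 -> 9 -> 8 -> 5 -> 2 -> 1

The 6-move cap with required stops at 2, 9 leaves no slack for detours.
Route from 3: 2× down (reaching 9), left to 8, 2× up (reaching 2), left to 1 — 6 moves in all.
Check: all required cells visited; 6 ≤ 6 moves.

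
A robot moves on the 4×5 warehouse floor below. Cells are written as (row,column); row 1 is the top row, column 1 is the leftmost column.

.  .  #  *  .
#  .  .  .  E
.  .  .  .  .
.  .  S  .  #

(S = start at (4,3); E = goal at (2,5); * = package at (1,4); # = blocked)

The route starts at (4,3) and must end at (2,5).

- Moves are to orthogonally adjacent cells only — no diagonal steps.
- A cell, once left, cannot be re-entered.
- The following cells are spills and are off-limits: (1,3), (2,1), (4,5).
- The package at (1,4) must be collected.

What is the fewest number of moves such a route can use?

6

Any route passes through (1,4) somewhere between (4,3) and (2,5). Summing Manhattan distances along the two legs ((4,3) → (1,4) → (2,5)) gives a lower bound of 4 + 2 = 6 moves.
A route of 6 moves achieves this: (4,3) → (3,3) → (2,3) → (2,4) → (1,4) → (1,5) → (2,5).
Since 6 matches the lower bound, it is optimal.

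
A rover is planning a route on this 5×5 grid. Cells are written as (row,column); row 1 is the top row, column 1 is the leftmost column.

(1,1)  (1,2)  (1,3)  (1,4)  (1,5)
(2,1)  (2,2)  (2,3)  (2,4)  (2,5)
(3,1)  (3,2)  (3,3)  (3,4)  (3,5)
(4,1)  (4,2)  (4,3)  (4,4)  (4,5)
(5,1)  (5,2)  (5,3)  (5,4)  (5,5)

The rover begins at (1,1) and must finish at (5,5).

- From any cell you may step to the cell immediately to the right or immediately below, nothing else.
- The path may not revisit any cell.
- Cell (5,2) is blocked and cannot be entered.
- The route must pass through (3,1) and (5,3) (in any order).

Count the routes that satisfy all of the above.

A right/down-only route from (1,1) to (5,5) makes exactly 4 down-moves and 4 right-moves in some order.
With no other constraints that would be C(8,4) = 70 routes.
A monotone route can only reach the required cells in the order (3,1), (5,3), so split there and multiply the segment counts (each segment already excludes blocked cells): (1,1)→(3,1): 1; (3,1)→(5,3): 3; (5,3)→(5,5): 1; product = 3.
That gives 3 routes.

3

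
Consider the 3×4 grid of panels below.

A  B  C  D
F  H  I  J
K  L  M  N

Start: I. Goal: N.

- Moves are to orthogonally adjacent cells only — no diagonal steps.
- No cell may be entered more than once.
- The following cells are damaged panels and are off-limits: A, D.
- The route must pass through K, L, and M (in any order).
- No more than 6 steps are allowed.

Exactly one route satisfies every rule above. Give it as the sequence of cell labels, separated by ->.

The 6-move cap with required stops at K, L, M leaves no slack for detours.
Route from I: 2× left (reaching F), down to K, 3× right (reaching N) — 6 moves in all.
Check: all required cells visited; 6 ≤ 6 moves.

I -> H -> F -> K -> L -> M -> N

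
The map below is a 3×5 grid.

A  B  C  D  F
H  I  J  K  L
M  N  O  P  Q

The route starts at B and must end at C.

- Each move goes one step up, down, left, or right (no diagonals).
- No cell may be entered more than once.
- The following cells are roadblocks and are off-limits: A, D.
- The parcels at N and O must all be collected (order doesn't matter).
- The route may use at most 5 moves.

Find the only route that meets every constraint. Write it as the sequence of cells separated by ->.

Any route must reach N and O and still end at C within 5 moves, so the order of the required stops is forced.
Route from B: 2× down (reaching N), right to O, 2× up (reaching C) — 5 moves in all.
Check: all required cells visited; 5 ≤ 5 moves.

B -> I -> N -> O -> J -> C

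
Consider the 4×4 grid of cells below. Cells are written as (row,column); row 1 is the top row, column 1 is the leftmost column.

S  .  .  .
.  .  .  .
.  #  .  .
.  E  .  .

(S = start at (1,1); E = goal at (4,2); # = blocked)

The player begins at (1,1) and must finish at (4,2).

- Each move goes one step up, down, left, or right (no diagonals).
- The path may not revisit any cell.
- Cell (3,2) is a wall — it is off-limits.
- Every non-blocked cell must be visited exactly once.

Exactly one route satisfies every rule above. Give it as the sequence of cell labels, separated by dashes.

Need to visit all 15 open cells exactly once, starting at (1,1) and ending at (4,2).
Cell (4,1) has only two open neighbours ((3,1) and (4,2)), so the path must pass straight through it: one of those is the cell it's entered from and the other is where it exits.
Route from (1,1): 3× right (reaching (1,4)), 3× down (reaching (4,4)), left to (4,3), 2× up (reaching (2,3)), 2× left (reaching (2,1)), 2× down (reaching (4,1)), right to (4,2) — 14 moves in all.
Check: all 15 open cells covered.

(1,1) - (1,2) - (1,3) - (1,4) - (2,4) - (3,4) - (4,4) - (4,3) - (3,3) - (2,3) - (2,2) - (2,1) - (3,1) - (4,1) - (4,2)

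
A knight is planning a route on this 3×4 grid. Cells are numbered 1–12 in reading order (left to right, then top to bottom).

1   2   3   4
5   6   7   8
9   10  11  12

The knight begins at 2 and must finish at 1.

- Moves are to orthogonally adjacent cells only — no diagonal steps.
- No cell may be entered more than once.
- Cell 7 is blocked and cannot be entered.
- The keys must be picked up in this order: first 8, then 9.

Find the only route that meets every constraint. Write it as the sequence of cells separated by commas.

2, 3, 4, 8, 12, 11, 10, 9, 5, 1

The waypoints must appear in the order 8, 9, with no cell reused.
Route from 2: 2× right (reaching 4), 2× down (reaching 12), 3× left (reaching 9), 2× up (reaching 1) — 9 moves in all.
Check: order respected (8 at step 3, 9 at step 7).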